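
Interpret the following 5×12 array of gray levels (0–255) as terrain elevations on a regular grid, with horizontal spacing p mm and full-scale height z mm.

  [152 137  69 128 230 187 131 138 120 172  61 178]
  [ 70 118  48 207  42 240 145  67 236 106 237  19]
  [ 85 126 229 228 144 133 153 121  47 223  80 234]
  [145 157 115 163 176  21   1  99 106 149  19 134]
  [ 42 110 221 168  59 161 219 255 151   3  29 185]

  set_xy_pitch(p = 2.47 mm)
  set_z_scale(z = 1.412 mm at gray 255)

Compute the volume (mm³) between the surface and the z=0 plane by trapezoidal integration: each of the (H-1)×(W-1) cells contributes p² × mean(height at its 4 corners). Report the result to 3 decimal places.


height_mm = gray/255 × 1.412; cell vol = 2.47² × mean(4 corners)
unit = 2.47² × 1.412 / (4×255) = 0.00844556 mm³ per gray-sum
row 0: Σ corner-gray over 11 cells = 6057  → 51.1548
row 1: Σ corner-gray over 11 cells = 6268  → 52.9368
row 2: Σ corner-gray over 11 cells = 5578  → 47.1093
row 3: Σ corner-gray over 11 cells = 5270  → 44.5081
Σ rows: total corner-gray = 23173  → 195.7090 mm³

195.709


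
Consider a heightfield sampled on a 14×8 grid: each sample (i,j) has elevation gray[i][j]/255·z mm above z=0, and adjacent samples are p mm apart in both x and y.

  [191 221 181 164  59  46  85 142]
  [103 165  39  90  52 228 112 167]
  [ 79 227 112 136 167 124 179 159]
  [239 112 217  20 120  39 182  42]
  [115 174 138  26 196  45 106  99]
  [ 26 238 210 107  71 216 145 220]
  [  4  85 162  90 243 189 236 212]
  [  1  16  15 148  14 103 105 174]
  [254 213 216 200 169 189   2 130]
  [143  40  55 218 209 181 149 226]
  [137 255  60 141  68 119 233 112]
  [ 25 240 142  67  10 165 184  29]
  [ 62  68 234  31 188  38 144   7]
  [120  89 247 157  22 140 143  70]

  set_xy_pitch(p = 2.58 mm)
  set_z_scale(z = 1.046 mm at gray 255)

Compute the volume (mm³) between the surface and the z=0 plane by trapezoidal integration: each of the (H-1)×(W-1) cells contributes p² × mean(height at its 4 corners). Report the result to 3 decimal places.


height_mm = gray/255 × 1.046; cell vol = 2.58² × mean(4 corners)
unit = 2.58² × 1.046 / (4×255) = 0.00682607 mm³ per gray-sum
row 0: Σ corner-gray over 7 cells = 3487  → 23.8025
row 1: Σ corner-gray over 7 cells = 3770  → 25.7343
row 2: Σ corner-gray over 7 cells = 3789  → 25.8640
row 3: Σ corner-gray over 7 cells = 3245  → 22.1506
row 4: Σ corner-gray over 7 cells = 3804  → 25.9664
row 5: Σ corner-gray over 7 cells = 4446  → 30.3487
row 6: Σ corner-gray over 7 cells = 3203  → 21.8639
row 7: Σ corner-gray over 7 cells = 3339  → 22.7923
row 8: Σ corner-gray over 7 cells = 4435  → 30.2736
row 9: Σ corner-gray over 7 cells = 4074  → 27.8094
row 10: Σ corner-gray over 7 cells = 3671  → 25.0585
row 11: Σ corner-gray over 7 cells = 3145  → 21.4680
row 12: Σ corner-gray over 7 cells = 3261  → 22.2598
Σ rows: total corner-gray = 47669  → 325.3921 mm³

325.392


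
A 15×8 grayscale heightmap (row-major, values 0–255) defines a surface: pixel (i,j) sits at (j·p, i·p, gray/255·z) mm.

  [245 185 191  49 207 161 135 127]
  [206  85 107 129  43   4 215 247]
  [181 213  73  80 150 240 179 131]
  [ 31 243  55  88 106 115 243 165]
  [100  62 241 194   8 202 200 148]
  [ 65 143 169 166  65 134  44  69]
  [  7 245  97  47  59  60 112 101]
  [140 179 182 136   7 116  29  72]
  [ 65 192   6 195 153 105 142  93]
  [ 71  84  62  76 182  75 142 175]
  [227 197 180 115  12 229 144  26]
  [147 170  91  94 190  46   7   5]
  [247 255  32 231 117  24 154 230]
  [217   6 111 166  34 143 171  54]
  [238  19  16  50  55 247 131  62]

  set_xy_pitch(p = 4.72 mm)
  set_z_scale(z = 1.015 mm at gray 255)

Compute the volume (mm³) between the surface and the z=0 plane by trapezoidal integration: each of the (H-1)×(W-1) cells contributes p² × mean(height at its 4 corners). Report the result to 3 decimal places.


height_mm = gray/255 × 1.015; cell vol = 4.72² × mean(4 corners)
unit = 4.72² × 1.015 / (4×255) = 0.0221692 mm³ per gray-sum
row 0: Σ corner-gray over 7 cells = 3847  → 85.2849
row 1: Σ corner-gray over 7 cells = 3801  → 84.2651
row 2: Σ corner-gray over 7 cells = 4078  → 90.4060
row 3: Σ corner-gray over 7 cells = 3958  → 87.7457
row 4: Σ corner-gray over 7 cells = 3638  → 80.6515
row 5: Σ corner-gray over 7 cells = 2924  → 64.8227
row 6: Σ corner-gray over 7 cells = 2858  → 63.3596
row 7: Σ corner-gray over 7 cells = 3254  → 72.1386
row 8: Σ corner-gray over 7 cells = 3232  → 71.6508
row 9: Σ corner-gray over 7 cells = 3495  → 77.4813
row 10: Σ corner-gray over 7 cells = 3355  → 74.3776
row 11: Σ corner-gray over 7 cells = 3451  → 76.5059
row 12: Σ corner-gray over 7 cells = 3636  → 80.6072
row 13: Σ corner-gray over 7 cells = 2869  → 63.6034
Σ rows: total corner-gray = 48396  → 1072.9002 mm³

1072.900


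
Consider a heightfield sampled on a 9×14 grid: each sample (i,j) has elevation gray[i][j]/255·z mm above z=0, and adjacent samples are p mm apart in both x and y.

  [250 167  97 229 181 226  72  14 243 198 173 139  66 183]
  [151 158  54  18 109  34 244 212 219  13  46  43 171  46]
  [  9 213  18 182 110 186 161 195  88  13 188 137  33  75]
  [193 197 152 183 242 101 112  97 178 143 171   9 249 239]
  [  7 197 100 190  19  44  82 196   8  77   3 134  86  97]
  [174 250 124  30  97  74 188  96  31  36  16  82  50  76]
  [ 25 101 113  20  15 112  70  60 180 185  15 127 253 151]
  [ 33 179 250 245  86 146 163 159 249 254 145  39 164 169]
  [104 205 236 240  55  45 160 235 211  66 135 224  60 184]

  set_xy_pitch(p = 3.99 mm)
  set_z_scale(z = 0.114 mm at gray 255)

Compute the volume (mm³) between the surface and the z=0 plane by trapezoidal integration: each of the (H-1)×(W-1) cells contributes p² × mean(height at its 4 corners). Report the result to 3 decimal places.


92.241

height_mm = gray/255 × 0.114; cell vol = 3.99² × mean(4 corners)
unit = 3.99² × 0.114 / (4×255) = 0.00177931 mm³ per gray-sum
row 0: Σ corner-gray over 13 cells = 6882  → 12.2452
row 1: Σ corner-gray over 13 cells = 5971  → 10.6242
row 2: Σ corner-gray over 13 cells = 7232  → 12.8679
row 3: Σ corner-gray over 13 cells = 6476  → 11.5228
row 4: Σ corner-gray over 13 cells = 4774  → 8.4944
row 5: Σ corner-gray over 13 cells = 5076  → 9.0318
row 6: Σ corner-gray over 13 cells = 7038  → 12.5228
row 7: Σ corner-gray over 13 cells = 8392  → 14.9319
Σ rows: total corner-gray = 51841  → 92.2410 mm³


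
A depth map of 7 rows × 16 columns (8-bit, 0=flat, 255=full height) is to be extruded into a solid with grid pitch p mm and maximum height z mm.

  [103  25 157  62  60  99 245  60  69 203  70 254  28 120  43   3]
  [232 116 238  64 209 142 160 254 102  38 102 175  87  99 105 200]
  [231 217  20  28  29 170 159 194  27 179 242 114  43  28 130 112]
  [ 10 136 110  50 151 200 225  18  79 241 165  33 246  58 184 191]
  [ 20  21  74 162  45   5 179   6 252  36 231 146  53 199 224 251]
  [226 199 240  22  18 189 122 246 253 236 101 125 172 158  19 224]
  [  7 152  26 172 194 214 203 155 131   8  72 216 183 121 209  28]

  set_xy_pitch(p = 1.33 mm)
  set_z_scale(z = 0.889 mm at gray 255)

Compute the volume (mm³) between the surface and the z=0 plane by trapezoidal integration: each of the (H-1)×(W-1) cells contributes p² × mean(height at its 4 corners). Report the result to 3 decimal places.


72.518

height_mm = gray/255 × 0.889; cell vol = 1.33² × mean(4 corners)
unit = 1.33² × 0.889 / (4×255) = 0.00154172 mm³ per gray-sum
row 0: Σ corner-gray over 15 cells = 7310  → 11.2700
row 1: Σ corner-gray over 15 cells = 7717  → 11.8974
row 2: Σ corner-gray over 15 cells = 7496  → 11.5567
row 3: Σ corner-gray over 15 cells = 7530  → 11.6091
row 4: Σ corner-gray over 15 cells = 8187  → 12.6220
row 5: Σ corner-gray over 15 cells = 8797  → 13.5625
Σ rows: total corner-gray = 47037  → 72.5178 mm³


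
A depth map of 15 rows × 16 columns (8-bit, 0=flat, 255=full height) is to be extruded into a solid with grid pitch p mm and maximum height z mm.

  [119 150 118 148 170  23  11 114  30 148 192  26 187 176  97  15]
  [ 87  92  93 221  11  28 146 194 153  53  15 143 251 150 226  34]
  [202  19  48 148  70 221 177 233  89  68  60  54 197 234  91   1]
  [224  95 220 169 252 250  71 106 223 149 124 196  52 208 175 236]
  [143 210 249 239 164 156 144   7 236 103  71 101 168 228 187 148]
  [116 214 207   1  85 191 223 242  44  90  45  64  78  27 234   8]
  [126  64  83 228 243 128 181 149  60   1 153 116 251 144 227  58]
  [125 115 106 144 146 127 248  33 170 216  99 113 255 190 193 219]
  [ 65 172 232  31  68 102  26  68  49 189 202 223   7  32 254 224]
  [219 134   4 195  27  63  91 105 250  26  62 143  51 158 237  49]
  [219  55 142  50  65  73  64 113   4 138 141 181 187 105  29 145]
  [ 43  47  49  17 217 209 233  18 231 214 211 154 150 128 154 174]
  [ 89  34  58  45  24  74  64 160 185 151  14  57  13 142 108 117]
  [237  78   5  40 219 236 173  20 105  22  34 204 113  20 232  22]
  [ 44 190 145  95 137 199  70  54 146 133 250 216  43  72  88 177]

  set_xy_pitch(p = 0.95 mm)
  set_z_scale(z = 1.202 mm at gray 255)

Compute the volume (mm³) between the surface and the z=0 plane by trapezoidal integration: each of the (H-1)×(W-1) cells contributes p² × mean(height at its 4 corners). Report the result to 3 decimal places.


113.346

height_mm = gray/255 × 1.202; cell vol = 0.95² × mean(4 corners)
unit = 0.95² × 1.202 / (4×255) = 0.00106353 mm³ per gray-sum
row 0: Σ corner-gray over 15 cells = 6987  → 7.4309
row 1: Σ corner-gray over 15 cells = 7294  → 7.7574
row 2: Σ corner-gray over 15 cells = 8661  → 9.2113
row 3: Σ corner-gray over 15 cells = 9857  → 10.4833
row 4: Σ corner-gray over 15 cells = 8431  → 8.9667
row 5: Σ corner-gray over 15 cells = 7854  → 8.3530
row 6: Σ corner-gray over 15 cells = 8894  → 9.4591
row 7: Σ corner-gray over 15 cells = 8253  → 8.7773
row 8: Σ corner-gray over 15 cells = 6959  → 7.4011
row 9: Σ corner-gray over 15 cells = 6418  → 6.8258
row 10: Σ corner-gray over 15 cells = 7339  → 7.8053
row 11: Σ corner-gray over 15 cells = 6745  → 7.1735
row 12: Σ corner-gray over 15 cells = 5725  → 6.0887
row 13: Σ corner-gray over 15 cells = 7158  → 7.6128
Σ rows: total corner-gray = 106575  → 113.3462 mm³


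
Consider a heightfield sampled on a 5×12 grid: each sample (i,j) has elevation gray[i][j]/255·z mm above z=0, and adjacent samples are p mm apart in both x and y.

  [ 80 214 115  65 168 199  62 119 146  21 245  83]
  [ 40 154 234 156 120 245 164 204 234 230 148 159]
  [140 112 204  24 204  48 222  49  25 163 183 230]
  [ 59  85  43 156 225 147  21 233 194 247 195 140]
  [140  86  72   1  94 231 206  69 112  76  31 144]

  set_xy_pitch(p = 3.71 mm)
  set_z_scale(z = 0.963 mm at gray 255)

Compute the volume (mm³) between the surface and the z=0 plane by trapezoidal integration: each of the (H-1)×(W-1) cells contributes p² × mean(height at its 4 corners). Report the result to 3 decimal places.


329.071

height_mm = gray/255 × 0.963; cell vol = 3.71² × mean(4 corners)
unit = 3.71² × 0.963 / (4×255) = 0.0129949 mm³ per gray-sum
row 0: Σ corner-gray over 11 cells = 6848  → 88.9893
row 1: Σ corner-gray over 11 cells = 6815  → 88.5604
row 2: Σ corner-gray over 11 cells = 6129  → 79.6459
row 3: Σ corner-gray over 11 cells = 5531  → 71.8750
Σ rows: total corner-gray = 25323  → 329.0706 mm³


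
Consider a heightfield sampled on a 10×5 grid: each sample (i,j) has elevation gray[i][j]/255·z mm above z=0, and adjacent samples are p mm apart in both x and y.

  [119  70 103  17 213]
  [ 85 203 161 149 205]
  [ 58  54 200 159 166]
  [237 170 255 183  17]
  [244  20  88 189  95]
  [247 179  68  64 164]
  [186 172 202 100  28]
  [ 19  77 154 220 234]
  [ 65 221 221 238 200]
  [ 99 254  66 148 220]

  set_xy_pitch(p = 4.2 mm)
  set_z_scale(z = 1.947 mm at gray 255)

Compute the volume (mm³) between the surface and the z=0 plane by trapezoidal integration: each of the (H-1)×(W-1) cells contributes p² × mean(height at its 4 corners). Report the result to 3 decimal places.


height_mm = gray/255 × 1.947; cell vol = 4.2² × mean(4 corners)
unit = 4.2² × 1.947 / (4×255) = 0.0336716 mm³ per gray-sum
row 0: Σ corner-gray over 4 cells = 2028  → 68.2861
row 1: Σ corner-gray over 4 cells = 2366  → 79.6671
row 2: Σ corner-gray over 4 cells = 2520  → 84.8526
row 3: Σ corner-gray over 4 cells = 2403  → 80.9130
row 4: Σ corner-gray over 4 cells = 1966  → 66.1985
row 5: Σ corner-gray over 4 cells = 2195  → 73.9093
row 6: Σ corner-gray over 4 cells = 2317  → 78.0172
row 7: Σ corner-gray over 4 cells = 2780  → 93.6072
row 8: Σ corner-gray over 4 cells = 2880  → 96.9743
Σ rows: total corner-gray = 21455  → 722.4252 mm³

722.425


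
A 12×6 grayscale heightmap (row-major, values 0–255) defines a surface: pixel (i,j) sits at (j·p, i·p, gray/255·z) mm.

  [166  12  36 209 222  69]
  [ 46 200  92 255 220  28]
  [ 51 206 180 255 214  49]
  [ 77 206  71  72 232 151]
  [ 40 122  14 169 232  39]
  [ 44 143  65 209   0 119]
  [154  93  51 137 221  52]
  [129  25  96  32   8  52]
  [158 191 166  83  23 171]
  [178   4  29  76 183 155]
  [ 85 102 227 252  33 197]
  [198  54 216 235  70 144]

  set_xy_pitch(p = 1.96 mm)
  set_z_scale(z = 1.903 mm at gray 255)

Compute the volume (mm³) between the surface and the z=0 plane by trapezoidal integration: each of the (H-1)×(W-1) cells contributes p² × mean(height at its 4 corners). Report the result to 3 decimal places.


height_mm = gray/255 × 1.903; cell vol = 1.96² × mean(4 corners)
unit = 1.96² × 1.903 / (4×255) = 0.00716722 mm³ per gray-sum
row 0: Σ corner-gray over 5 cells = 2801  → 20.0754
row 1: Σ corner-gray over 5 cells = 3418  → 24.4976
row 2: Σ corner-gray over 5 cells = 3200  → 22.9351
row 3: Σ corner-gray over 5 cells = 2543  → 18.2262
row 4: Σ corner-gray over 5 cells = 2150  → 15.4095
row 5: Σ corner-gray over 5 cells = 2207  → 15.8181
row 6: Σ corner-gray over 5 cells = 1713  → 12.2774
row 7: Σ corner-gray over 5 cells = 1758  → 12.6000
row 8: Σ corner-gray over 5 cells = 2172  → 15.5672
row 9: Σ corner-gray over 5 cells = 2427  → 17.3948
row 10: Σ corner-gray over 5 cells = 3002  → 21.5160
Σ rows: total corner-gray = 27391  → 196.3173 mm³

196.317


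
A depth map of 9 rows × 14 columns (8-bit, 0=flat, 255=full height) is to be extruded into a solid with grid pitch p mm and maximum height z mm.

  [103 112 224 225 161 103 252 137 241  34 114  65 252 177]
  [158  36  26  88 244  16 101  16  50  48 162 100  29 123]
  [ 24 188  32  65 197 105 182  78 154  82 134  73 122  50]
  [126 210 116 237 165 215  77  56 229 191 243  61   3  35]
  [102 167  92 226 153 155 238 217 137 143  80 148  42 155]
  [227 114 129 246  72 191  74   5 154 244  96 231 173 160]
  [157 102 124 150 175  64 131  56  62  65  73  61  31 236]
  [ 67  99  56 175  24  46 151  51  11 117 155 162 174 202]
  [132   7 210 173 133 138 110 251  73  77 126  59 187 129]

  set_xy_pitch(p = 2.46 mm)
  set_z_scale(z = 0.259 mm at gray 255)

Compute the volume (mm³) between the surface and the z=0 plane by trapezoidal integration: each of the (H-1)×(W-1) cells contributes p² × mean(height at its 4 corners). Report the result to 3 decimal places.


height_mm = gray/255 × 0.259; cell vol = 2.46² × mean(4 corners)
unit = 2.46² × 0.259 / (4×255) = 0.00153663 mm³ per gray-sum
row 0: Σ corner-gray over 13 cells = 6233  → 9.5778
row 1: Σ corner-gray over 13 cells = 5011  → 7.7001
row 2: Σ corner-gray over 13 cells = 6665  → 10.2417
row 3: Σ corner-gray over 13 cells = 7620  → 11.7091
row 4: Σ corner-gray over 13 cells = 7698  → 11.8290
row 5: Σ corner-gray over 13 cells = 6426  → 9.8744
row 6: Σ corner-gray over 13 cells = 5292  → 8.1319
row 7: Σ corner-gray over 13 cells = 6060  → 9.3120
Σ rows: total corner-gray = 51005  → 78.3759 mm³

78.376


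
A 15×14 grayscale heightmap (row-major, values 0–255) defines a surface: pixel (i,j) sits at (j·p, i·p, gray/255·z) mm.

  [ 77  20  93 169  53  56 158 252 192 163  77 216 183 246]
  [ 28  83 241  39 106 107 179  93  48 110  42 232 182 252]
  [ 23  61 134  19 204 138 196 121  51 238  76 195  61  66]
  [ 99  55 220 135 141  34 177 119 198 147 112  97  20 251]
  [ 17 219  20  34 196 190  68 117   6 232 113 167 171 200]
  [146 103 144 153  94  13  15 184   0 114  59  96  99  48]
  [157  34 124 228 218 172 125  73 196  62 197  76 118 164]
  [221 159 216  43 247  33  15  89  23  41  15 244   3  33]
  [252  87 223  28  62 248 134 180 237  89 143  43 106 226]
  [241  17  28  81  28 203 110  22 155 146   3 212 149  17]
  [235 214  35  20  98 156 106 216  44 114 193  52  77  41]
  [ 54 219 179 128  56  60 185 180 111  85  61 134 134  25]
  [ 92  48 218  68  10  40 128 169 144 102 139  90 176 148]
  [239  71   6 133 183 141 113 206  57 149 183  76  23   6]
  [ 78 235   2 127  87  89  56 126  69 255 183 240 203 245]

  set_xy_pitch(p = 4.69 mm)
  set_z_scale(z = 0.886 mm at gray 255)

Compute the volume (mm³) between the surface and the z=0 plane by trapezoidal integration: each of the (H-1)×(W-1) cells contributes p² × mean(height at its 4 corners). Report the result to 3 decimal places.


1642.158

height_mm = gray/255 × 0.886; cell vol = 4.69² × mean(4 corners)
unit = 4.69² × 0.886 / (4×255) = 0.0191064 mm³ per gray-sum
row 0: Σ corner-gray over 13 cells = 6791  → 129.7517
row 1: Σ corner-gray over 13 cells = 6281  → 120.0074
row 2: Σ corner-gray over 13 cells = 6337  → 121.0774
row 3: Σ corner-gray over 13 cells = 6543  → 125.0133
row 4: Σ corner-gray over 13 cells = 5625  → 107.4736
row 5: Σ corner-gray over 13 cells = 5909  → 112.8998
row 6: Σ corner-gray over 13 cells = 6077  → 116.1097
row 7: Σ corner-gray over 13 cells = 6148  → 117.4662
row 8: Σ corner-gray over 13 cells = 6204  → 118.5362
row 9: Σ corner-gray over 13 cells = 5492  → 104.9324
row 10: Σ corner-gray over 13 cells = 6069  → 115.9568
row 11: Σ corner-gray over 13 cells = 6047  → 115.5365
row 12: Σ corner-gray over 13 cells = 5831  → 111.4095
row 13: Σ corner-gray over 13 cells = 6594  → 125.9877
Σ rows: total corner-gray = 85948  → 1642.1583 mm³


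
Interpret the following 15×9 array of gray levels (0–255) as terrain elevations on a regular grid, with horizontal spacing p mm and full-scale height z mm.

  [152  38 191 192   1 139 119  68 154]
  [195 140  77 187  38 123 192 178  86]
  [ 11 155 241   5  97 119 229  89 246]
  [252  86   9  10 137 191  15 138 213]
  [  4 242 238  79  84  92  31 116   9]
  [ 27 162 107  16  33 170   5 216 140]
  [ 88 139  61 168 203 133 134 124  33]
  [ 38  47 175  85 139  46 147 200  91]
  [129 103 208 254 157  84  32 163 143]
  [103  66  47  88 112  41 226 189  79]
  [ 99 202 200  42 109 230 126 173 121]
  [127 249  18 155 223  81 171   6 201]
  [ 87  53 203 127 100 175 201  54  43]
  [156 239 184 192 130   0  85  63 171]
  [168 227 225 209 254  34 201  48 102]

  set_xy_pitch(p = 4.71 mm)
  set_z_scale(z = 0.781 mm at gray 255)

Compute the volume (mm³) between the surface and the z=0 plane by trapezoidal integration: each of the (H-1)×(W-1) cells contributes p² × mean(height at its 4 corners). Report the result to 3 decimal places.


height_mm = gray/255 × 0.781; cell vol = 4.71² × mean(4 corners)
unit = 4.71² × 0.781 / (4×255) = 0.0169861 mm³ per gray-sum
row 0: Σ corner-gray over 8 cells = 3953  → 67.1459
row 1: Σ corner-gray over 8 cells = 4278  → 72.6664
row 2: Σ corner-gray over 8 cells = 3764  → 63.9355
row 3: Σ corner-gray over 8 cells = 3414  → 57.9904
row 4: Σ corner-gray over 8 cells = 3362  → 57.1071
row 5: Σ corner-gray over 8 cells = 3630  → 61.6594
row 6: Σ corner-gray over 8 cells = 3852  → 65.4303
row 7: Σ corner-gray over 8 cells = 4081  → 69.3201
row 8: Σ corner-gray over 8 cells = 3994  → 67.8423
row 9: Σ corner-gray over 8 cells = 4104  → 69.7108
row 10: Σ corner-gray over 8 cells = 4518  → 76.7430
row 11: Σ corner-gray over 8 cells = 4090  → 69.4730
row 12: Σ corner-gray over 8 cells = 4069  → 69.1163
row 13: Σ corner-gray over 8 cells = 4779  → 81.1764
Σ rows: total corner-gray = 55888  → 949.3170 mm³

949.317


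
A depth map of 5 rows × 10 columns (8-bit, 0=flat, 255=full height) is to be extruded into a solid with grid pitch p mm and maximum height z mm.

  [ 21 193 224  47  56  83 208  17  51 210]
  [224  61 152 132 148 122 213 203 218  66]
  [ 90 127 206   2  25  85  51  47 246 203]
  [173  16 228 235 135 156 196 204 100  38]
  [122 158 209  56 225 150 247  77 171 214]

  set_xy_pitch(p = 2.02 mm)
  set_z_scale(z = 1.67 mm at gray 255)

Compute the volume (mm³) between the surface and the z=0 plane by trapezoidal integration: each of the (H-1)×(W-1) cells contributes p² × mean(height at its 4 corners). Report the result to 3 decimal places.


131.816

height_mm = gray/255 × 1.67; cell vol = 2.02² × mean(4 corners)
unit = 2.02² × 1.67 / (4×255) = 0.00668065 mm³ per gray-sum
row 0: Σ corner-gray over 9 cells = 4777  → 31.9135
row 1: Σ corner-gray over 9 cells = 4659  → 31.1252
row 2: Σ corner-gray over 9 cells = 4622  → 30.8780
row 3: Σ corner-gray over 9 cells = 5673  → 37.8994
Σ rows: total corner-gray = 19731  → 131.8160 mm³


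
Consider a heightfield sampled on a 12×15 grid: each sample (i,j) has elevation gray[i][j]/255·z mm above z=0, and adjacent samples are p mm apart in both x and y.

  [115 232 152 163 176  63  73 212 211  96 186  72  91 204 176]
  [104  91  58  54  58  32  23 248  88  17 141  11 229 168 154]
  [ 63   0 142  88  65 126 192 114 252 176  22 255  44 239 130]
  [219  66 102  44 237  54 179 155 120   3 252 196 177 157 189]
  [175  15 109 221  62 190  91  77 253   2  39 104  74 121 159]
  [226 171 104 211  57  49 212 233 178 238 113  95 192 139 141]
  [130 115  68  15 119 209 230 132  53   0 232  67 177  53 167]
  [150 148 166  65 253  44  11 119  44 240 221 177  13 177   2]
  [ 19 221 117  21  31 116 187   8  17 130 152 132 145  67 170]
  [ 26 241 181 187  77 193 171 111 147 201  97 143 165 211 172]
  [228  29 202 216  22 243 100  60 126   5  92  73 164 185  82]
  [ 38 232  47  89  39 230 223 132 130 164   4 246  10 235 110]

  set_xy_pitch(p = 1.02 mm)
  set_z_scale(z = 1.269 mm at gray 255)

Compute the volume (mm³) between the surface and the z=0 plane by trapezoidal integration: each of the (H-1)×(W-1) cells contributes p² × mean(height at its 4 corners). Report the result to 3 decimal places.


height_mm = gray/255 × 1.269; cell vol = 1.02² × mean(4 corners)
unit = 1.02² × 1.269 / (4×255) = 0.00129438 mm³ per gray-sum
row 0: Σ corner-gray over 14 cells = 6847  → 8.8626
row 1: Σ corner-gray over 14 cells = 6317  → 8.1766
row 2: Σ corner-gray over 14 cells = 7515  → 9.7273
row 3: Σ corner-gray over 14 cells = 6942  → 8.9856
row 4: Σ corner-gray over 14 cells = 7401  → 9.5797
row 5: Σ corner-gray over 14 cells = 7588  → 9.8218
row 6: Σ corner-gray over 14 cells = 6745  → 8.7306
row 7: Σ corner-gray over 14 cells = 6385  → 8.2646
row 8: Σ corner-gray over 14 cells = 7325  → 9.4813
row 9: Σ corner-gray over 14 cells = 7792  → 10.0858
row 10: Σ corner-gray over 14 cells = 7054  → 9.1306
Σ rows: total corner-gray = 77911  → 100.8464 mm³

100.846


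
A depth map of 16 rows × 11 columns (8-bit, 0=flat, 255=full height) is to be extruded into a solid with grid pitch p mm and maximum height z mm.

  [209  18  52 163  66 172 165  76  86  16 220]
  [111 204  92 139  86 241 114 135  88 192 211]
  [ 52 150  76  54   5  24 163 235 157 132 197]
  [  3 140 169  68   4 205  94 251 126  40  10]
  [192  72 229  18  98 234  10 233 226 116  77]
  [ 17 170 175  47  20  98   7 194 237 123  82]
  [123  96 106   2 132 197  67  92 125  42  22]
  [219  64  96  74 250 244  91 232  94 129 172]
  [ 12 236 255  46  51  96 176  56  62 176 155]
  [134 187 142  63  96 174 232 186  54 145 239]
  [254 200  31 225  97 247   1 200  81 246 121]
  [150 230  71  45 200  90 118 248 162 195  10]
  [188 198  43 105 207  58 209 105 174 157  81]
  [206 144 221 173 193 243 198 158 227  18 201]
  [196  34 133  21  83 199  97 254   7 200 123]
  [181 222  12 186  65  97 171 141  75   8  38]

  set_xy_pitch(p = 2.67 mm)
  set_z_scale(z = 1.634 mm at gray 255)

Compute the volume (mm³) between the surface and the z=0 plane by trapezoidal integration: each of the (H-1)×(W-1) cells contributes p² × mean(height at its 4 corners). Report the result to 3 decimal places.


897.150

height_mm = gray/255 × 1.634; cell vol = 2.67² × mean(4 corners)
unit = 2.67² × 1.634 / (4×255) = 0.0114202 mm³ per gray-sum
row 0: Σ corner-gray over 10 cells = 4961  → 56.6557
row 1: Σ corner-gray over 10 cells = 5145  → 58.7570
row 2: Σ corner-gray over 10 cells = 4448  → 50.7971
row 3: Σ corner-gray over 10 cells = 4948  → 56.5072
row 4: Σ corner-gray over 10 cells = 4982  → 56.8955
row 5: Σ corner-gray over 10 cells = 4104  → 46.8686
row 6: Σ corner-gray over 10 cells = 4802  → 54.8399
row 7: Σ corner-gray over 10 cells = 5414  → 61.8291
row 8: Σ corner-gray over 10 cells = 5406  → 61.7377
row 9: Σ corner-gray over 10 cells = 5962  → 68.0873
row 10: Σ corner-gray over 10 cells = 5909  → 67.4821
row 11: Σ corner-gray over 10 cells = 5659  → 64.6270
row 12: Σ corner-gray over 10 cells = 6338  → 72.3813
row 13: Σ corner-gray over 10 cells = 5932  → 67.7447
row 14: Σ corner-gray over 10 cells = 4548  → 51.9392
Σ rows: total corner-gray = 78558  → 897.1495 mm³


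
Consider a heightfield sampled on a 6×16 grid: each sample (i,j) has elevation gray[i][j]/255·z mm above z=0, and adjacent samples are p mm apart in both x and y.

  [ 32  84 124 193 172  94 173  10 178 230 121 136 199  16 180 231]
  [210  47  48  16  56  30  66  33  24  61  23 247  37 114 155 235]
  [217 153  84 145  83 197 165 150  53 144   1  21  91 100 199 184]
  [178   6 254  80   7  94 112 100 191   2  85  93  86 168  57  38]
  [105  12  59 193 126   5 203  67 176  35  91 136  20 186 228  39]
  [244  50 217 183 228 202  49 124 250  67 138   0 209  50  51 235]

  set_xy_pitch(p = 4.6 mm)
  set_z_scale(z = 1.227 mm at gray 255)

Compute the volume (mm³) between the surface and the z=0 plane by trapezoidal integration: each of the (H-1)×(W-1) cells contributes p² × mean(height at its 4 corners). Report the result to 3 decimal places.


height_mm = gray/255 × 1.227; cell vol = 4.6² × mean(4 corners)
unit = 4.6² × 1.227 / (4×255) = 0.0254542 mm³ per gray-sum
row 0: Σ corner-gray over 15 cells = 6442  → 163.9762
row 1: Σ corner-gray over 15 cells = 5932  → 150.9945
row 2: Σ corner-gray over 15 cells = 6459  → 164.4089
row 3: Σ corner-gray over 15 cells = 6104  → 155.3727
row 4: Σ corner-gray over 15 cells = 7333  → 186.6559
Σ rows: total corner-gray = 32270  → 821.4082 mm³

821.408


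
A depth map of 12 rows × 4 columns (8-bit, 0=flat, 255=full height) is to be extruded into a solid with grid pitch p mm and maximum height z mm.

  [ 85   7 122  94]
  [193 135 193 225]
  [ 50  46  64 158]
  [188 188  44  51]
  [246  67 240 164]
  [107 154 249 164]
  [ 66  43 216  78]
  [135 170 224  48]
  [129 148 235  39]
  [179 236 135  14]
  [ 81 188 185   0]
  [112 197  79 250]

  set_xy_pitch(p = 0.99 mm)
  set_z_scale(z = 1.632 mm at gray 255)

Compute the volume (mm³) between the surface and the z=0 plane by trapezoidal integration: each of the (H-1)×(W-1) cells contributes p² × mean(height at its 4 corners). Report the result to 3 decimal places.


height_mm = gray/255 × 1.632; cell vol = 0.99² × mean(4 corners)
unit = 0.99² × 1.632 / (4×255) = 0.00156816 mm³ per gray-sum
row 0: Σ corner-gray over 3 cells = 1511  → 2.3695
row 1: Σ corner-gray over 3 cells = 1502  → 2.3554
row 2: Σ corner-gray over 3 cells = 1131  → 1.7736
row 3: Σ corner-gray over 3 cells = 1727  → 2.7082
row 4: Σ corner-gray over 3 cells = 2101  → 3.2947
row 5: Σ corner-gray over 3 cells = 1739  → 2.7270
row 6: Σ corner-gray over 3 cells = 1633  → 2.5608
row 7: Σ corner-gray over 3 cells = 1905  → 2.9873
row 8: Σ corner-gray over 3 cells = 1869  → 2.9309
row 9: Σ corner-gray over 3 cells = 1762  → 2.7631
row 10: Σ corner-gray over 3 cells = 1741  → 2.7302
Σ rows: total corner-gray = 18621  → 29.2007 mm³

29.201


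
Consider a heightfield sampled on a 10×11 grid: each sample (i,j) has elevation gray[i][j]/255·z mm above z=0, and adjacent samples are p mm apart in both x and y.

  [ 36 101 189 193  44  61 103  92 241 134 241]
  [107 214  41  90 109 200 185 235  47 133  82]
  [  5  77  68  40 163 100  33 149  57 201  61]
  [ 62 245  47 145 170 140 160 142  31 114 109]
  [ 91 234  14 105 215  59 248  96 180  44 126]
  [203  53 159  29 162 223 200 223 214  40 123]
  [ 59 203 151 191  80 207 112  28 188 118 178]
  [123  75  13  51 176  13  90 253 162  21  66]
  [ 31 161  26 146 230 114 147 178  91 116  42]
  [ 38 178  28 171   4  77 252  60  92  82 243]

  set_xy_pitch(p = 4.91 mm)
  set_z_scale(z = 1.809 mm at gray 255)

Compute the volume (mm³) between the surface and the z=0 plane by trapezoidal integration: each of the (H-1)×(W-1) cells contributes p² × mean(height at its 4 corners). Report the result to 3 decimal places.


1898.300

height_mm = gray/255 × 1.809; cell vol = 4.91² × mean(4 corners)
unit = 4.91² × 1.809 / (4×255) = 0.0427564 mm³ per gray-sum
row 0: Σ corner-gray over 10 cells = 5290  → 226.1815
row 1: Σ corner-gray over 10 cells = 4539  → 194.0714
row 2: Σ corner-gray over 10 cells = 4401  → 188.1710
row 3: Σ corner-gray over 10 cells = 5166  → 220.8797
row 4: Σ corner-gray over 10 cells = 5539  → 236.8278
row 5: Σ corner-gray over 10 cells = 5725  → 244.7805
row 6: Σ corner-gray over 10 cells = 4690  → 200.5276
row 7: Σ corner-gray over 10 cells = 4388  → 187.6152
row 8: Σ corner-gray over 10 cells = 4660  → 199.2449
Σ rows: total corner-gray = 44398  → 1898.2997 mm³


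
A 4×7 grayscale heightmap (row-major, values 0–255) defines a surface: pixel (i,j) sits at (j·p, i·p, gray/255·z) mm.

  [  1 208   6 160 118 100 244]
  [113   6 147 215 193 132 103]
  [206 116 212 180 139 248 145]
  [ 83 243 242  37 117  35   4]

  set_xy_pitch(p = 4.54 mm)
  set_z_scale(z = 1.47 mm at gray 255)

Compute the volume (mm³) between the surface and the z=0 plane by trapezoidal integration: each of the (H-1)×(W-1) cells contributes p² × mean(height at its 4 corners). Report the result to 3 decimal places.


height_mm = gray/255 × 1.47; cell vol = 4.54² × mean(4 corners)
unit = 4.54² × 1.47 / (4×255) = 0.029705 mm³ per gray-sum
row 0: Σ corner-gray over 6 cells = 3031  → 90.0357
row 1: Σ corner-gray over 6 cells = 3743  → 111.1856
row 2: Σ corner-gray over 6 cells = 3576  → 106.2249
Σ rows: total corner-gray = 10350  → 307.4463 mm³

307.446


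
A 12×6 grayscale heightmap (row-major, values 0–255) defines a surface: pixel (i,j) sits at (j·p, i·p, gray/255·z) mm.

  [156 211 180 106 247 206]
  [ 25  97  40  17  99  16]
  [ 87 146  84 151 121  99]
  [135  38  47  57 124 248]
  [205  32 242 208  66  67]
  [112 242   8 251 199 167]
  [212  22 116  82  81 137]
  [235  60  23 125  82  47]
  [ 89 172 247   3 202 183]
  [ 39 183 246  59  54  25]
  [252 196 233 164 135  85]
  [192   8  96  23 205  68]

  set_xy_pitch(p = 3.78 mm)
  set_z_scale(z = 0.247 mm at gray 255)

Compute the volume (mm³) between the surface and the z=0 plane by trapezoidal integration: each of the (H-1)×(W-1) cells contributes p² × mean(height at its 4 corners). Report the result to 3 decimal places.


height_mm = gray/255 × 0.247; cell vol = 3.78² × mean(4 corners)
unit = 3.78² × 0.247 / (4×255) = 0.00346003 mm³ per gray-sum
row 0: Σ corner-gray over 5 cells = 2397  → 8.2937
row 1: Σ corner-gray over 5 cells = 1737  → 6.0101
row 2: Σ corner-gray over 5 cells = 2105  → 7.2834
row 3: Σ corner-gray over 5 cells = 2283  → 7.8993
row 4: Σ corner-gray over 5 cells = 3047  → 10.5427
row 5: Σ corner-gray over 5 cells = 2630  → 9.0999
row 6: Σ corner-gray over 5 cells = 1813  → 6.2730
row 7: Σ corner-gray over 5 cells = 2382  → 8.2418
row 8: Σ corner-gray over 5 cells = 2668  → 9.2314
row 9: Σ corner-gray over 5 cells = 2941  → 10.1760
row 10: Σ corner-gray over 5 cells = 2717  → 9.4009
Σ rows: total corner-gray = 26720  → 92.4521 mm³

92.452


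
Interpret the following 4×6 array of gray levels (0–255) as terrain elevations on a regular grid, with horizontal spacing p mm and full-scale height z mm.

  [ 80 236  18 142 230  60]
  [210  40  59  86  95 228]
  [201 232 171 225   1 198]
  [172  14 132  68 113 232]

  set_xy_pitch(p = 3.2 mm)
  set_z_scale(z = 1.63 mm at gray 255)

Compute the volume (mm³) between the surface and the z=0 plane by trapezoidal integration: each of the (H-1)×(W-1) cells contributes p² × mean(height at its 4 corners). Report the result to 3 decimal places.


126.984

height_mm = gray/255 × 1.63; cell vol = 3.2² × mean(4 corners)
unit = 3.2² × 1.63 / (4×255) = 0.0163639 mm³ per gray-sum
row 0: Σ corner-gray over 5 cells = 2390  → 39.1098
row 1: Σ corner-gray over 5 cells = 2655  → 43.4462
row 2: Σ corner-gray over 5 cells = 2715  → 44.4280
Σ rows: total corner-gray = 7760  → 126.9840 mm³


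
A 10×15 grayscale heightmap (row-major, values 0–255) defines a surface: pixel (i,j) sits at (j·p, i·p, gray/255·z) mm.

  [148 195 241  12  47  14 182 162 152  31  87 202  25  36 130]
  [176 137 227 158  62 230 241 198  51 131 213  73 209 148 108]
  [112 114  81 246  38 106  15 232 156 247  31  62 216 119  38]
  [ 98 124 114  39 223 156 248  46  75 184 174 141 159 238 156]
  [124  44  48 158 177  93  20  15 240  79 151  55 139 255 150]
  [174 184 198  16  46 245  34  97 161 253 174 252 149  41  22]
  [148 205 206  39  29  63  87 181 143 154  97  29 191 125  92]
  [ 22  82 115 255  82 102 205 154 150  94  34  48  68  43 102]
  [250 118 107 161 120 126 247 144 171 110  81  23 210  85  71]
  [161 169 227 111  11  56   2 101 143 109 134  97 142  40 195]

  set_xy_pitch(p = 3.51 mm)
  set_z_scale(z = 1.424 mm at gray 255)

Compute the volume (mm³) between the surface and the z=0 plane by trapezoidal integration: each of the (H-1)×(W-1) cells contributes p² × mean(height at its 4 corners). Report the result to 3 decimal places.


1108.632

height_mm = gray/255 × 1.424; cell vol = 3.51² × mean(4 corners)
unit = 3.51² × 1.424 / (4×255) = 0.0171998 mm³ per gray-sum
row 0: Σ corner-gray over 14 cells = 7490  → 128.8267
row 1: Σ corner-gray over 14 cells = 7916  → 136.1538
row 2: Σ corner-gray over 14 cells = 7572  → 130.2371
row 3: Σ corner-gray over 14 cells = 7318  → 125.8683
row 4: Σ corner-gray over 14 cells = 7118  → 122.4284
row 5: Σ corner-gray over 14 cells = 7234  → 124.4235
row 6: Σ corner-gray over 14 cells = 6326  → 108.8061
row 7: Σ corner-gray over 14 cells = 6715  → 115.4968
row 8: Σ corner-gray over 14 cells = 6767  → 116.3912
Σ rows: total corner-gray = 64456  → 1108.6320 mm³


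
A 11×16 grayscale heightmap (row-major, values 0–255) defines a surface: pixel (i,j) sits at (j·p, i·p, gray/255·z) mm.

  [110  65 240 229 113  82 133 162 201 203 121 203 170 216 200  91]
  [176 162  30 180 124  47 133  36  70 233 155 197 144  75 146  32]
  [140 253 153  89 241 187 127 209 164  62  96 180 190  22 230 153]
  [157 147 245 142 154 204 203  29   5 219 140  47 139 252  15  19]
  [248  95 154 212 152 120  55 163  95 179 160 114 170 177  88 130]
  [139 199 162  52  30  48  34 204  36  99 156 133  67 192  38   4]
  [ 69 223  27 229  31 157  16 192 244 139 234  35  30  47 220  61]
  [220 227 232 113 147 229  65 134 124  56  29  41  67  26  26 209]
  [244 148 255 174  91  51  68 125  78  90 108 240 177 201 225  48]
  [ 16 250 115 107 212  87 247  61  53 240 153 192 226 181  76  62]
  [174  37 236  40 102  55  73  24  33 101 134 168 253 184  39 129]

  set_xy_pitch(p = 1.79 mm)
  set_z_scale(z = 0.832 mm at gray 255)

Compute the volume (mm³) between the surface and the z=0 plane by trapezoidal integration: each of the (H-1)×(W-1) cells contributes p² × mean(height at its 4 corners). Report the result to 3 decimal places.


height_mm = gray/255 × 0.832; cell vol = 1.79² × mean(4 corners)
unit = 1.79² × 0.832 / (4×255) = 0.00261354 mm³ per gray-sum
row 0: Σ corner-gray over 15 cells = 8549  → 22.3432
row 1: Σ corner-gray over 15 cells = 8371  → 21.8779
row 2: Σ corner-gray over 15 cells = 8757  → 22.8868
row 3: Σ corner-gray over 15 cells = 8304  → 21.7028
row 4: Σ corner-gray over 15 cells = 7289  → 19.0501
row 5: Σ corner-gray over 15 cells = 6821  → 17.8270
row 6: Σ corner-gray over 15 cells = 7239  → 18.9194
row 7: Σ corner-gray over 15 cells = 7815  → 20.4248
row 8: Σ corner-gray over 15 cells = 8832  → 23.0828
row 9: Σ corner-gray over 15 cells = 7739  → 20.2262
Σ rows: total corner-gray = 79716  → 208.3410 mm³

208.341


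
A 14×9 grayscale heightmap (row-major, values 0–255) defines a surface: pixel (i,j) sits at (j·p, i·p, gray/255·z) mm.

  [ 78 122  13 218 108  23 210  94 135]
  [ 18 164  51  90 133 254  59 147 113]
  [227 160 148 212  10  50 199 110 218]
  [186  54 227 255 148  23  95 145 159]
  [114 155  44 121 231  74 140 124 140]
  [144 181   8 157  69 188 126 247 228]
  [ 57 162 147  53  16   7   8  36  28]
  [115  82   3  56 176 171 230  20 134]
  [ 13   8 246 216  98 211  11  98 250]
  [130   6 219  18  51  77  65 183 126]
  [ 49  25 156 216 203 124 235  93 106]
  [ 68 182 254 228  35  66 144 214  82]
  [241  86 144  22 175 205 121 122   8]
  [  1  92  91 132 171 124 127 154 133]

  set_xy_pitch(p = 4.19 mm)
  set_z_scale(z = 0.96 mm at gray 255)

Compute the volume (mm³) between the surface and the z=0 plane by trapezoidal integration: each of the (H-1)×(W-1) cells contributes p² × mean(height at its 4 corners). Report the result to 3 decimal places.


841.123

height_mm = gray/255 × 0.96; cell vol = 4.19² × mean(4 corners)
unit = 4.19² × 0.96 / (4×255) = 0.0165234 mm³ per gray-sum
row 0: Σ corner-gray over 8 cells = 3716  → 61.4009
row 1: Σ corner-gray over 8 cells = 4150  → 68.5721
row 2: Σ corner-gray over 8 cells = 4462  → 73.7274
row 3: Σ corner-gray over 8 cells = 4271  → 70.5714
row 4: Σ corner-gray over 8 cells = 4356  → 71.9759
row 5: Σ corner-gray over 8 cells = 3267  → 53.9819
row 6: Σ corner-gray over 8 cells = 2668  → 44.0844
row 7: Σ corner-gray over 8 cells = 3764  → 62.1940
row 8: Σ corner-gray over 8 cells = 3533  → 58.3771
row 9: Σ corner-gray over 8 cells = 3753  → 62.0123
row 10: Σ corner-gray over 8 cells = 4655  → 76.9164
row 11: Σ corner-gray over 8 cells = 4395  → 72.6203
row 12: Σ corner-gray over 8 cells = 3915  → 64.6891
Σ rows: total corner-gray = 50905  → 841.1231 mm³


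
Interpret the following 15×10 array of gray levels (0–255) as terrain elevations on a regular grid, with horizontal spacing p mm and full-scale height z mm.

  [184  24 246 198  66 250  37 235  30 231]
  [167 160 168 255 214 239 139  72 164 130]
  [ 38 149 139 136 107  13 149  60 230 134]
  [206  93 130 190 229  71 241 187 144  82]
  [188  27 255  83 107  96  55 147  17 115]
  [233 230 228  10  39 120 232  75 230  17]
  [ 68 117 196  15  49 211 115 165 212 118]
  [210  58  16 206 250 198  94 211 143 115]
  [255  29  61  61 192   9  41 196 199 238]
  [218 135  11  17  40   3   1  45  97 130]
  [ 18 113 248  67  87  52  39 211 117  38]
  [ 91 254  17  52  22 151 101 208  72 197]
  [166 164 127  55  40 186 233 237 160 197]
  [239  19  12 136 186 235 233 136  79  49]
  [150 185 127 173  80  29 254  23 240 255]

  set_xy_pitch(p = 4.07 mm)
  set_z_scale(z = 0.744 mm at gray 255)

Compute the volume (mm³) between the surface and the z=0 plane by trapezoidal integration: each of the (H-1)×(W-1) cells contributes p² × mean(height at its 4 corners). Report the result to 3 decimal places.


783.148

height_mm = gray/255 × 0.744; cell vol = 4.07² × mean(4 corners)
unit = 4.07² × 0.744 / (4×255) = 0.0120826 mm³ per gray-sum
row 0: Σ corner-gray over 9 cells = 5706  → 68.9435
row 1: Σ corner-gray over 9 cells = 5257  → 63.5184
row 2: Σ corner-gray over 9 cells = 4996  → 60.3648
row 3: Σ corner-gray over 9 cells = 4735  → 57.2113
row 4: Σ corner-gray over 9 cells = 4455  → 53.8281
row 5: Σ corner-gray over 9 cells = 4924  → 59.4949
row 6: Σ corner-gray over 9 cells = 5023  → 60.6911
row 7: Σ corner-gray over 9 cells = 4746  → 57.3442
row 8: Σ corner-gray over 9 cells = 3115  → 37.6374
row 9: Σ corner-gray over 9 cells = 2970  → 35.8854
row 10: Σ corner-gray over 9 cells = 3966  → 47.9197
row 11: Σ corner-gray over 9 cells = 4809  → 58.1054
row 12: Σ corner-gray over 9 cells = 5127  → 61.9477
row 13: Σ corner-gray over 9 cells = 4987  → 60.2561
Σ rows: total corner-gray = 64816  → 783.1479 mm³
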